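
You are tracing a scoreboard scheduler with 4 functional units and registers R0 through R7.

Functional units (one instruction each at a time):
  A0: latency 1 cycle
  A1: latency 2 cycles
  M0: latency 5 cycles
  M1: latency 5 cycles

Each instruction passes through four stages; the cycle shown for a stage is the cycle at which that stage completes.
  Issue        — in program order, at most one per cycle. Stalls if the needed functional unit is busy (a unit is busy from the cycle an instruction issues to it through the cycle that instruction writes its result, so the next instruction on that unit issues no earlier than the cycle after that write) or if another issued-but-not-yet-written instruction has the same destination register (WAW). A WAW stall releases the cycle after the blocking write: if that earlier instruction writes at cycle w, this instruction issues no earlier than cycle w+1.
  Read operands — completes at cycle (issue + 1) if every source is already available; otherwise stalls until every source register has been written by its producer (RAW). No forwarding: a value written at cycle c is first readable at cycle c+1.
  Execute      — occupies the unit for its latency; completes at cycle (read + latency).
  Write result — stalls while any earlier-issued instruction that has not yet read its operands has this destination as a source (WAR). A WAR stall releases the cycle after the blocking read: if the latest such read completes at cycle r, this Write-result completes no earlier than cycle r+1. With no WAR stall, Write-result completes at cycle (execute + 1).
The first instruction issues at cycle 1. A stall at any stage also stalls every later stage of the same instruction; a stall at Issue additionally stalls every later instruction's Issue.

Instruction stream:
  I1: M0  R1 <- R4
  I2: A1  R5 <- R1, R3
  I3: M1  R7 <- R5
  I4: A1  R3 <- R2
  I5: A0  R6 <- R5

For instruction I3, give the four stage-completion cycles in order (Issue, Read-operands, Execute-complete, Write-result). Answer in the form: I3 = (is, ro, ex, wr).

I3 = (3, 13, 18, 19)

I1: IS=1 RO=2 EX=7 WR=8
I2: IS=2 RO=9 EX=11 WR=12  [RAW R1: wait I1 write@8]
I3: IS=3 RO=13 EX=18 WR=19  [RAW R5: wait I2 write@12]
I4: IS=13 RO=14 EX=16 WR=17  [struct: A1 busy until I2 writes@12]
I5: IS=14 RO=15 EX=16 WR=17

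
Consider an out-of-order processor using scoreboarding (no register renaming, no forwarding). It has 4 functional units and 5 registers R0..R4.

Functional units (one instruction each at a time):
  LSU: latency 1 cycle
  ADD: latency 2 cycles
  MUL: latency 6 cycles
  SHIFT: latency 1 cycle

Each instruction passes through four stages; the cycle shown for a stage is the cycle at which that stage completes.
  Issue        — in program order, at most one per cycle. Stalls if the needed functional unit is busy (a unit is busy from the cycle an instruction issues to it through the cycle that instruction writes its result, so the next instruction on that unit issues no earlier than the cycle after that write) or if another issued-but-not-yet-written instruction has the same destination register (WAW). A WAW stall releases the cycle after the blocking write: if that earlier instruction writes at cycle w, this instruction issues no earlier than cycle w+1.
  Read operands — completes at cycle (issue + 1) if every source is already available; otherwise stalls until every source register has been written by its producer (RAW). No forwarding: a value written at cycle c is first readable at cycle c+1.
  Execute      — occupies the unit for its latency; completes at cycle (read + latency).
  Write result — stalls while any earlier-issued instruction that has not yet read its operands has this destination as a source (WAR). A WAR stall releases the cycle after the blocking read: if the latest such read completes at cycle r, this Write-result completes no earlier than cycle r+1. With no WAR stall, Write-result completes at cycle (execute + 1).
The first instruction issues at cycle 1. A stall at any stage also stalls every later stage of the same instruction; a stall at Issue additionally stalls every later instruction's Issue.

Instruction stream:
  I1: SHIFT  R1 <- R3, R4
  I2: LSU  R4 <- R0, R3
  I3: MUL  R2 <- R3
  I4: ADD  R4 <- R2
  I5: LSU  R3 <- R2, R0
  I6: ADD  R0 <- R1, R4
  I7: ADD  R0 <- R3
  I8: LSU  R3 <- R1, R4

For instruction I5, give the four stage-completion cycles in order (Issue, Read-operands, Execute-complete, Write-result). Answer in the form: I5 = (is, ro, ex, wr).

I5 = (7, 12, 13, 14)

I1: IS=1 RO=2 EX=3 WR=4
I2: IS=2 RO=3 EX=4 WR=5
I3: IS=3 RO=4 EX=10 WR=11
I4: IS=6 RO=12 EX=14 WR=15  [WAW R4: wait I2 write@5; RAW R2: wait I3 write@11]
I5: IS=7 RO=12 EX=13 WR=14  [RAW R2: wait I3 write@11]
I6: IS=16 RO=17 EX=19 WR=20  [struct: ADD busy until I4 writes@15]
I7: IS=21 RO=22 EX=24 WR=25  [struct: ADD busy until I6 writes@20]
I8: IS=22 RO=23 EX=24 WR=25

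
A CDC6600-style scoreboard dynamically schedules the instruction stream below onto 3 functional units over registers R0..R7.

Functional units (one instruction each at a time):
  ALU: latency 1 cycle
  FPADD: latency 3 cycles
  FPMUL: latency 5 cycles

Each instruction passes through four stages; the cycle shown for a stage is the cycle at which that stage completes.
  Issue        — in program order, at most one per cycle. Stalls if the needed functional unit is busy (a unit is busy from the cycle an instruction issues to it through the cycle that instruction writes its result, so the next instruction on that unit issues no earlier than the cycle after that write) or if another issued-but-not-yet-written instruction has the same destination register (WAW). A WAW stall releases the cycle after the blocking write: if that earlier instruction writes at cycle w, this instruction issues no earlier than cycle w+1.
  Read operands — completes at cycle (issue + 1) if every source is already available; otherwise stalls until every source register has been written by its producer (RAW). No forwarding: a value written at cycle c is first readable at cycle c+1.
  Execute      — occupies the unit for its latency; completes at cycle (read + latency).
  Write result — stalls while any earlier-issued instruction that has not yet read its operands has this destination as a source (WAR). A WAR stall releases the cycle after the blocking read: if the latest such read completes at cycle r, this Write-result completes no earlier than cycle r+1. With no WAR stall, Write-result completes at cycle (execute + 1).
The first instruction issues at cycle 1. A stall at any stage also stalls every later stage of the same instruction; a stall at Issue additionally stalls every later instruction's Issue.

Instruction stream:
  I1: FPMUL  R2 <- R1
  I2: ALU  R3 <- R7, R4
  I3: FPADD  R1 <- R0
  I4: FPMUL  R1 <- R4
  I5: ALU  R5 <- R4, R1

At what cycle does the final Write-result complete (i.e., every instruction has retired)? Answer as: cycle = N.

cycle 1: issue I1 (FPMUL)
cycle 2: I1 read-ops; issue I2 (ALU)
cycle 3: I2 read-ops; issue I3 (FPADD)
cycle 4: I2 finished on ALU; I3 read-ops
cycle 5: I2→R3
cycle 7: I1 finished on FPMUL; I3 finished on FPADD
cycle 8: I1→R2; I3→R1
cycle 9: issue I4 (FPMUL)
cycle 10: I4 read-ops; issue I5 (ALU)
cycle 15: I4 finished on FPMUL
cycle 16: I4→R1
cycle 17: I5 read-ops
cycle 18: I5 finished on ALU
cycle 19: I5→R5

cycle = 19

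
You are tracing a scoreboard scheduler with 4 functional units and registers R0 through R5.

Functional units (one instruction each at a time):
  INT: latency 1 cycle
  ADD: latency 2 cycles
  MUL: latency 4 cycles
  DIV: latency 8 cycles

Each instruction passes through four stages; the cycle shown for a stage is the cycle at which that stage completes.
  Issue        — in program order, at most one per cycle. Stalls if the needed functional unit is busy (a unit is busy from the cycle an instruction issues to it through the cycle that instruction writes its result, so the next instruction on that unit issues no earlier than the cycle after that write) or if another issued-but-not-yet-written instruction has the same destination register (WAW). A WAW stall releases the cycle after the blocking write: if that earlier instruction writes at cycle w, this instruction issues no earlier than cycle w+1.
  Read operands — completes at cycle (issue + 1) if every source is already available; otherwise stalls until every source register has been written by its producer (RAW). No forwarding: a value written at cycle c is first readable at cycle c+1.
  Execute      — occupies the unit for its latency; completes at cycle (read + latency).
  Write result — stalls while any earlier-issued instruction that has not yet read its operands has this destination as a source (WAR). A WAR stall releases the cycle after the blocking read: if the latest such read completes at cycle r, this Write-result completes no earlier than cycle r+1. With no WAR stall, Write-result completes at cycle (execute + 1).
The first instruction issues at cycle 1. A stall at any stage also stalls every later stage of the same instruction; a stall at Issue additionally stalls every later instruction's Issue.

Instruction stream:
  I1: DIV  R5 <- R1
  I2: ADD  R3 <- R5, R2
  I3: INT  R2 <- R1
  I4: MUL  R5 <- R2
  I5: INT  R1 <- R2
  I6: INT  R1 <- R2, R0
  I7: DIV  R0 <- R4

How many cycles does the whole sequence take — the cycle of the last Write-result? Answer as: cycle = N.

[1] I1→DIV
[2] I1 RO | I2→ADD
[3] I3→INT
[4] I3 RO
[5] I3 EX
[10] I1 EX
[11] I1 WR R5
[12] I2 RO | I4→MUL
[13] I3 WR R2
[14] I2 EX | I4 RO | I5→INT
[15] I2 WR R3 | I5 RO
[16] I5 EX
[17] I5 WR R1
[18] I4 EX | I6→INT
[19] I4 WR R5 | I6 RO | I7→DIV
[20] I6 EX | I7 RO
[21] I6 WR R1
[28] I7 EX
[29] I7 WR R0

cycle = 29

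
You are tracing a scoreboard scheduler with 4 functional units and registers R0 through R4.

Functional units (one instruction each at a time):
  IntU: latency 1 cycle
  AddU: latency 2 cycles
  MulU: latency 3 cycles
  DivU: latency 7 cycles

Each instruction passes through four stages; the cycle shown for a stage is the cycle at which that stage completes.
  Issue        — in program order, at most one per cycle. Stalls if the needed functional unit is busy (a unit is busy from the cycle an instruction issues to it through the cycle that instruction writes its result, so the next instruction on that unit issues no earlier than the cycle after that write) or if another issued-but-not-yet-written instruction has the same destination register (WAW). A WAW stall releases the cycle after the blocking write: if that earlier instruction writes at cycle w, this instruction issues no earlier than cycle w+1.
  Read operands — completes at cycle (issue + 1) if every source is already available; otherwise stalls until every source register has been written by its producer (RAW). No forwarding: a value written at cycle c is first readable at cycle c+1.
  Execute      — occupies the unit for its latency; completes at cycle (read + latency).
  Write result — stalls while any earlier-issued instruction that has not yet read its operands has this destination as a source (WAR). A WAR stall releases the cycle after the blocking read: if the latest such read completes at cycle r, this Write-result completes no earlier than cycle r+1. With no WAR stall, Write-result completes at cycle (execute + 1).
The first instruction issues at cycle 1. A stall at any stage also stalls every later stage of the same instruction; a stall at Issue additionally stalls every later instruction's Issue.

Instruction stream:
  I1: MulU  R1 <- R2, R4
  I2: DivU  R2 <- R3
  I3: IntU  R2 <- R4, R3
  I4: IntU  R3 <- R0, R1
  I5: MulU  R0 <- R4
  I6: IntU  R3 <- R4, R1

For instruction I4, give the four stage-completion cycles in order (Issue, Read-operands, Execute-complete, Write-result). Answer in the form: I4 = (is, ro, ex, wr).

I4 = (16, 17, 18, 19)

[I1] 1/2/5/6
[I2] 2/3/10/11
[I3] 12/13/14/15  (WAW R2: wait I2 write@11)
[I4] 16/17/18/19  (struct: IntU busy until I3 writes@15)
[I5] 17/18/21/22
[I6] 20/21/22/23  (struct: IntU busy until I4 writes@19)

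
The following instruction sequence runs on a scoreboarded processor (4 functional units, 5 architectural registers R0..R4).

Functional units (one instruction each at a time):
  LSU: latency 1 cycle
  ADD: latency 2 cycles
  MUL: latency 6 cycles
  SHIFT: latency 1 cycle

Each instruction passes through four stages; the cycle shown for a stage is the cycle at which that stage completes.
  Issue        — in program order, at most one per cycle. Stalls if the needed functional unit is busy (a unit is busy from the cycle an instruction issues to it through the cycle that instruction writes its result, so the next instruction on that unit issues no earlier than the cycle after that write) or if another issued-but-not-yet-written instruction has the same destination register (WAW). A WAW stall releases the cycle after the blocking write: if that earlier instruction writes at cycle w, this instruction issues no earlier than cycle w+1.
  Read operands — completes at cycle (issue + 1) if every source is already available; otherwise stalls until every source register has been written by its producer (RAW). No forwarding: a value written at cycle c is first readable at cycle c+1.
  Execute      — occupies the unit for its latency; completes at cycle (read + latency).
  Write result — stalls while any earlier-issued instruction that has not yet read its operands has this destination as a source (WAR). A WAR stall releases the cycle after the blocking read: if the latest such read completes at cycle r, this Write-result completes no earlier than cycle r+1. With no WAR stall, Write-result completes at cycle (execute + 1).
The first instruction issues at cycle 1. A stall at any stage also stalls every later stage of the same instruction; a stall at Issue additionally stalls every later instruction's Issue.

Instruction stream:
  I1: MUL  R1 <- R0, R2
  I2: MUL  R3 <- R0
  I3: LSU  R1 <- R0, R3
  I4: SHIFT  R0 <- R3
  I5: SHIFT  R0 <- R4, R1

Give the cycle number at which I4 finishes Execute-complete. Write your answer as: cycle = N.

cycle 1: I1 issues→MUL
cycle 2: I1 reads
cycle 8: I1 exec-done
cycle 9: I1 writes R1
cycle 10: I2 issues→MUL
cycle 11: I2 reads · I3 issues→LSU
cycle 12: I4 issues→SHIFT
cycle 17: I2 exec-done
cycle 18: I2 writes R3
cycle 19: I3 reads · I4 reads
cycle 20: I3 exec-done · I4 exec-done
cycle 21: I3 writes R1 · I4 writes R0
cycle 22: I5 issues→SHIFT
cycle 23: I5 reads
cycle 24: I5 exec-done
cycle 25: I5 writes R0

cycle = 20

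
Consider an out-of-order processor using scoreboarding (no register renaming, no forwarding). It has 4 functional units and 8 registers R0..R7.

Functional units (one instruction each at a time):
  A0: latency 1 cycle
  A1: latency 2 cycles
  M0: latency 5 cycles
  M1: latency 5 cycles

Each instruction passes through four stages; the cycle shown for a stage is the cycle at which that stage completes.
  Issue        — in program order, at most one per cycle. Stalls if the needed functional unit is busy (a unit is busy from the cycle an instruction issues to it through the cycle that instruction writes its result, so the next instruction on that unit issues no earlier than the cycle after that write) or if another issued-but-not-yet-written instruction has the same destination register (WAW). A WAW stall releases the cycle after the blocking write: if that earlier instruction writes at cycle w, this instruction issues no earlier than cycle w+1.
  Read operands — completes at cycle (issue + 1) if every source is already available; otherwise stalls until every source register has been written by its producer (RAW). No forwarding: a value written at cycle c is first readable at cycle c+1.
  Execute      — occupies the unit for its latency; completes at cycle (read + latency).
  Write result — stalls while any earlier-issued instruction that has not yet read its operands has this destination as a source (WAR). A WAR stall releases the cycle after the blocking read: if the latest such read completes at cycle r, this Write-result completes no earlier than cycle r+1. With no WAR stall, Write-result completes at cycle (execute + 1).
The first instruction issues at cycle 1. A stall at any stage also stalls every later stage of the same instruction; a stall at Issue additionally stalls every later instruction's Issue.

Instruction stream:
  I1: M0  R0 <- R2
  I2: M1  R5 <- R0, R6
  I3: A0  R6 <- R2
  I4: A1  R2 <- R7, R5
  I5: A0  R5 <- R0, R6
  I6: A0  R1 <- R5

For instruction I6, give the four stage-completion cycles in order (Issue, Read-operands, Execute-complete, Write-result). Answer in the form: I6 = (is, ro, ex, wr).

[I1] 1/2/7/8
[I2] 2/9/14/15  (RAW R0: wait I1 write@8)
[I3] 3/4/5/10  (WAR R6: wait I2 read@9)
[I4] 4/16/18/19  (RAW R5: wait I2 write@15)
[I5] 16/17/18/19  (WAW R5: wait I2 write@15)
[I6] 20/21/22/23  (struct: A0 busy until I5 writes@19)

I6 = (20, 21, 22, 23)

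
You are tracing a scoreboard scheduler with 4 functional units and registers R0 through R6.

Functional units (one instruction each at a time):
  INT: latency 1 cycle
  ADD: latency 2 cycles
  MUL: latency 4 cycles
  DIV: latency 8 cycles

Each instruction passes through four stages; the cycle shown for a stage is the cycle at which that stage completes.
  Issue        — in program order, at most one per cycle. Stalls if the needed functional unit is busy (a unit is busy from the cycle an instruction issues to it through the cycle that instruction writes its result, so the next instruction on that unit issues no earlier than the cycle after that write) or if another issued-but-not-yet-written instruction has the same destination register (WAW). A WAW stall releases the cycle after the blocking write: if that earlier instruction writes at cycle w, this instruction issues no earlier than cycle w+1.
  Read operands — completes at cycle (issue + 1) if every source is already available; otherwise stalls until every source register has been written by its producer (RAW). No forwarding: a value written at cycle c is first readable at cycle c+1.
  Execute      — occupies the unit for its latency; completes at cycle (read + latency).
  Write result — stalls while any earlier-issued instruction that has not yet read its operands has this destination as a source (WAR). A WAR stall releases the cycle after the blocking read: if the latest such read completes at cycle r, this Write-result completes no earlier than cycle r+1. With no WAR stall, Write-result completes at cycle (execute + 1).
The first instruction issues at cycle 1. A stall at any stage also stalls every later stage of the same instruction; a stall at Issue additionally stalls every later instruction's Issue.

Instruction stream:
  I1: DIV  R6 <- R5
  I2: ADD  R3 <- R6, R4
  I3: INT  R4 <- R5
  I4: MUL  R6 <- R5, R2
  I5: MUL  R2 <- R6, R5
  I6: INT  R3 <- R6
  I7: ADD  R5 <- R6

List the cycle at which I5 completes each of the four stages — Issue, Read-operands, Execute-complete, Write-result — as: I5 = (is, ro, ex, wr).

I5 = (19, 20, 24, 25)

  I1 | 1 | 2 | 10 | 11
  I2 | 2 | 12 | 14 | 15   RAW R6: wait I1 write@11
  I3 | 3 | 4 | 5 | 13   WAR R4: wait I2 read@12
  I4 | 12 | 13 | 17 | 18   WAW R6: wait I1 write@11
  I5 | 19 | 20 | 24 | 25   struct: MUL busy until I4 writes@18
  I6 | 20 | 21 | 22 | 23
  I7 | 21 | 22 | 24 | 25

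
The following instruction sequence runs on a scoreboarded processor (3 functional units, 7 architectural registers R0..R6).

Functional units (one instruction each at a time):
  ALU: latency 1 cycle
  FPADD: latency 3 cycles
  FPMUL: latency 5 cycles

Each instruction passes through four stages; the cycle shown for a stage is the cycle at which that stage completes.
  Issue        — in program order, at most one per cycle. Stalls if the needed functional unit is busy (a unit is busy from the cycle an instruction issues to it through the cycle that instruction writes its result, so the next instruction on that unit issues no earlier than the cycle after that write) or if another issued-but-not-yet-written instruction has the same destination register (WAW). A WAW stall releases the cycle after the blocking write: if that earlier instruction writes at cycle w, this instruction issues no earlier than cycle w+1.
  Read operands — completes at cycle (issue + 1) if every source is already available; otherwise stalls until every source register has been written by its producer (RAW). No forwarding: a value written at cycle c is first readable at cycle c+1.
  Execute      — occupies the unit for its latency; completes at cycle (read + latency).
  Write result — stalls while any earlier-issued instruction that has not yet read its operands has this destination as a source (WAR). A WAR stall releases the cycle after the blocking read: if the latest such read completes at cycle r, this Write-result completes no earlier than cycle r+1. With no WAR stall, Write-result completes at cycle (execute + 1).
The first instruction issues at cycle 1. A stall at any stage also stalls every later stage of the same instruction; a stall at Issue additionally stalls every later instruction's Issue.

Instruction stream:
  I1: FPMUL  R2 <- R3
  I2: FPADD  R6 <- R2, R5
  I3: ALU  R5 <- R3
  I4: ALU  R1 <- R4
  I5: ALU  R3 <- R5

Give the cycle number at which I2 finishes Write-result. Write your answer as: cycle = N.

cycle = 13

I1 -> (1, 2, 7, 8)
I2 -> (2, 9, 12, 13)  // RAW R2: wait I1 write@8
I3 -> (3, 4, 5, 10)  // WAR R5: wait I2 read@9
I4 -> (11, 12, 13, 14)  // struct: ALU busy until I3 writes@10
I5 -> (15, 16, 17, 18)  // struct: ALU busy until I4 writes@14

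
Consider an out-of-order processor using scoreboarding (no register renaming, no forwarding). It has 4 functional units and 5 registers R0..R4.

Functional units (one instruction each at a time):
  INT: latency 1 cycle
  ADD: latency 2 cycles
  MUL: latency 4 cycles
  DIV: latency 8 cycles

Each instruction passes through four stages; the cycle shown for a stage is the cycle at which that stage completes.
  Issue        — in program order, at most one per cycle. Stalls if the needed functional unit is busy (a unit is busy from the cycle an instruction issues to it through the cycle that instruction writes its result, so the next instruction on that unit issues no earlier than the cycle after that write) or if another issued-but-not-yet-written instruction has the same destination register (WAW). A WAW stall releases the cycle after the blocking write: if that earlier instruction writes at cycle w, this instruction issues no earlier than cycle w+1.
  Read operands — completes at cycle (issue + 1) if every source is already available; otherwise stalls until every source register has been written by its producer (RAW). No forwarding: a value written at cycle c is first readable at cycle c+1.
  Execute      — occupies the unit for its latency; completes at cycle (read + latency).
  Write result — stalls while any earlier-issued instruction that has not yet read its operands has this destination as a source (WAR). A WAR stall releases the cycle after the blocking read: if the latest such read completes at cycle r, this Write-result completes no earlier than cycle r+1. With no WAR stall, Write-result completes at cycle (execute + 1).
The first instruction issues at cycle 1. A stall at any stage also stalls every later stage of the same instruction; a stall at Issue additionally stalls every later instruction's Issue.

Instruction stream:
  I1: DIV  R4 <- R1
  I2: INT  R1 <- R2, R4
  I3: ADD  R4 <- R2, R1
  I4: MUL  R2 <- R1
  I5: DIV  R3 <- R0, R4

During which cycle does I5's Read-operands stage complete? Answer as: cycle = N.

cycle = 19

[1] I1 issues→DIV
[2] I1 reads; I2 issues→INT
[10] I1 exec-done
[11] I1 writes R4
[12] I2 reads; I3 issues→ADD
[13] I2 exec-done; I4 issues→MUL
[14] I2 writes R1; I5 issues→DIV
[15] I3 reads; I4 reads
[17] I3 exec-done
[18] I3 writes R4
[19] I4 exec-done; I5 reads
[20] I4 writes R2
[27] I5 exec-done
[28] I5 writes R3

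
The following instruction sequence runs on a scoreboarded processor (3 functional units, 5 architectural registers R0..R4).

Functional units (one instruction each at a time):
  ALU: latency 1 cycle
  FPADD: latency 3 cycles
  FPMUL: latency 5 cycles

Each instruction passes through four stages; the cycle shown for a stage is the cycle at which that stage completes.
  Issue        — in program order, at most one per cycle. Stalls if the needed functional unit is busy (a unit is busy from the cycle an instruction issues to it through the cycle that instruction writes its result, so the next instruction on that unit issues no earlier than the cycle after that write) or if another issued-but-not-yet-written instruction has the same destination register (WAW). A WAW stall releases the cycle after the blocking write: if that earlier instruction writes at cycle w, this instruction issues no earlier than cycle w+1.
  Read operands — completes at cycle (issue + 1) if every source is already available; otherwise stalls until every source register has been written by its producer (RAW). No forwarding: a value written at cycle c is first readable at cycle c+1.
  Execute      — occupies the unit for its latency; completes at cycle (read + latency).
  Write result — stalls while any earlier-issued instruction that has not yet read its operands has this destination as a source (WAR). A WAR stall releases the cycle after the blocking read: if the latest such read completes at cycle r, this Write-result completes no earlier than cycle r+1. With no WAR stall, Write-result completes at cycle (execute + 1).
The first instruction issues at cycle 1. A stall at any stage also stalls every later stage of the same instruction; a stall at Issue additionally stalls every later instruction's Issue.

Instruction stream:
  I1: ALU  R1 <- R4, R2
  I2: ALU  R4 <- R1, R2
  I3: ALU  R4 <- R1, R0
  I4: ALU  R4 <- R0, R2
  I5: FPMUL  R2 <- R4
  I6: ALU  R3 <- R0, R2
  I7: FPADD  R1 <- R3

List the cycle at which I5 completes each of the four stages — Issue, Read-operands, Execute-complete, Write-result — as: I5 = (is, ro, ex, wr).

I1  is:1  ro:2  ex:3  wr:4
I2  is:5  ro:6  ex:7  wr:8  — struct: ALU busy until I1 writes@4
I3  is:9  ro:10  ex:11  wr:12  — struct: ALU busy until I2 writes@8
I4  is:13  ro:14  ex:15  wr:16  — struct: ALU busy until I3 writes@12
I5  is:14  ro:17  ex:22  wr:23  — RAW R4: wait I4 write@16
I6  is:17  ro:24  ex:25  wr:26  — struct: ALU busy until I4 writes@16, RAW R2: wait I5 write@23
I7  is:18  ro:27  ex:30  wr:31  — RAW R3: wait I6 write@26

I5 = (14, 17, 22, 23)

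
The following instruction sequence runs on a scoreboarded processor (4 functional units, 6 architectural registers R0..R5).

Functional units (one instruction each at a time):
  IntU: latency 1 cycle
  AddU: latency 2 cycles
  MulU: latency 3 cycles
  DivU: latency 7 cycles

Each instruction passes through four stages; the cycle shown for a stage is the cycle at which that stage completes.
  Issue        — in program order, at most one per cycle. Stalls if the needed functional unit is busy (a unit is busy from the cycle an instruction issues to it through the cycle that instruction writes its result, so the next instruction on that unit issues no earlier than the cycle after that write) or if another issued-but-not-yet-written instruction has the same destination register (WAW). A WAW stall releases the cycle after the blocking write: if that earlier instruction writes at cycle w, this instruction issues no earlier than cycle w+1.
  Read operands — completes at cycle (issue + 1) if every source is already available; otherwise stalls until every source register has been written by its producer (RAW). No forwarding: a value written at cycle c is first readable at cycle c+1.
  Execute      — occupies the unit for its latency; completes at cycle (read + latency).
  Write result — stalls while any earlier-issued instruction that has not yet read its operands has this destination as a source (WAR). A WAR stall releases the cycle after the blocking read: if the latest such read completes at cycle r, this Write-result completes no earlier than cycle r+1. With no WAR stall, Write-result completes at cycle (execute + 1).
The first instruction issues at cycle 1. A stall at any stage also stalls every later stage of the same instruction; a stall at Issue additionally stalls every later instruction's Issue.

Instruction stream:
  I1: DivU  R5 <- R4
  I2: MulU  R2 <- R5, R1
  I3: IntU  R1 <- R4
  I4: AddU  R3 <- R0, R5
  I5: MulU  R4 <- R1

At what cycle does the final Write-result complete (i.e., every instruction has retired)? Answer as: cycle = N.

cycle = 21

I1 -> (1, 2, 9, 10)
I2 -> (2, 11, 14, 15)  // RAW R5: wait I1 write@10
I3 -> (3, 4, 5, 12)  // WAR R1: wait I2 read@11
I4 -> (4, 11, 13, 14)  // RAW R5: wait I1 write@10
I5 -> (16, 17, 20, 21)  // struct: MulU busy until I2 writes@15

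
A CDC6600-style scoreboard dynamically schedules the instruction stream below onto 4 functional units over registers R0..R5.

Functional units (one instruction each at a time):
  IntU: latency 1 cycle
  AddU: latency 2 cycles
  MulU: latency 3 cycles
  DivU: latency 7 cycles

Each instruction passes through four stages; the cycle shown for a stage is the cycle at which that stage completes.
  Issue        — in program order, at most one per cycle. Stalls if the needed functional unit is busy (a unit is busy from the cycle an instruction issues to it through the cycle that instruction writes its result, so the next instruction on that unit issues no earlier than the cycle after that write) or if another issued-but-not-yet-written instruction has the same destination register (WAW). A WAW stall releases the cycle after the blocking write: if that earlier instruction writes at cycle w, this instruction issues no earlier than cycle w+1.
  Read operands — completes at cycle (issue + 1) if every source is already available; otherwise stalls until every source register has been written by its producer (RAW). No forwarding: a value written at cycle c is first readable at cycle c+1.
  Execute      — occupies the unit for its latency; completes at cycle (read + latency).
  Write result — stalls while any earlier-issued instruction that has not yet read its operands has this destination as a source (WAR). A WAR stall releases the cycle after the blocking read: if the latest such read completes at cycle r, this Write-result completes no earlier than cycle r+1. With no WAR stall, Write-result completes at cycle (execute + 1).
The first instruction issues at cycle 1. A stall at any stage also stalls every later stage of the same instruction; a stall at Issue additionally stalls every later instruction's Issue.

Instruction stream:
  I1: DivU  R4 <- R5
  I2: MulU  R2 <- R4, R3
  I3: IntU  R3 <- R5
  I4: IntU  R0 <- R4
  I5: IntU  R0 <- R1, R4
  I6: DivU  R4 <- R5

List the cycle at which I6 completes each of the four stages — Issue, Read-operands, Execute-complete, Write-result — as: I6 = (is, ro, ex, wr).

I6 = (18, 19, 26, 27)

I1: IS=1 RO=2 EX=9 WR=10
I2: IS=2 RO=11 EX=14 WR=15  [RAW R4: wait I1 write@10]
I3: IS=3 RO=4 EX=5 WR=12  [WAR R3: wait I2 read@11]
I4: IS=13 RO=14 EX=15 WR=16  [struct: IntU busy until I3 writes@12]
I5: IS=17 RO=18 EX=19 WR=20  [struct: IntU busy until I4 writes@16]
I6: IS=18 RO=19 EX=26 WR=27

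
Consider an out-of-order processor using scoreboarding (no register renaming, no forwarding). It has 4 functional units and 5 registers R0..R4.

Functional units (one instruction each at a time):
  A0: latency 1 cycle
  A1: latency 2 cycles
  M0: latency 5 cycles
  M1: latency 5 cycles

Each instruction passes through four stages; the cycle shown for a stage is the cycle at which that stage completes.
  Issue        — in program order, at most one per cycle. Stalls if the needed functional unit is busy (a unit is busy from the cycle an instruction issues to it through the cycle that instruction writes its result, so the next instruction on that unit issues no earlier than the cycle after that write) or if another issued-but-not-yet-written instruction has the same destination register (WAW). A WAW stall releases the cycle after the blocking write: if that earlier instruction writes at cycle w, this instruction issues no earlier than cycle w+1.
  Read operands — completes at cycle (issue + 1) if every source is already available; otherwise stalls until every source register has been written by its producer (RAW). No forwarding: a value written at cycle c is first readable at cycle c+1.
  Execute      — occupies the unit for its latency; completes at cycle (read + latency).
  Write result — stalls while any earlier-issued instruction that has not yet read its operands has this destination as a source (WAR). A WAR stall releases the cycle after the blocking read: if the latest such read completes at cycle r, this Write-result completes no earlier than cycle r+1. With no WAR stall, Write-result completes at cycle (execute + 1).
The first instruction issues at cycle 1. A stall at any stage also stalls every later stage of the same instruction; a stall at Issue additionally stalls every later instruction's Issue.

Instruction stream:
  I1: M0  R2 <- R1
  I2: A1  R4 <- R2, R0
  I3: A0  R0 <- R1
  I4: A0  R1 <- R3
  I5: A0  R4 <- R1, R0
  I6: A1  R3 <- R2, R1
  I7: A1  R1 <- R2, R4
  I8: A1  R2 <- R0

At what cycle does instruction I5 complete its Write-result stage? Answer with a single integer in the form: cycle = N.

cycle = 18

c1: I1 issues→M0
c2: I1 reads | I2 issues→A1
c3: I3 issues→A0
c4: I3 reads
c5: I3 exec-done
c7: I1 exec-done
c8: I1 writes R2
c9: I2 reads
c10: I3 writes R0
c11: I2 exec-done | I4 issues→A0
c12: I2 writes R4 | I4 reads
c13: I4 exec-done
c14: I4 writes R1
c15: I5 issues→A0
c16: I5 reads | I6 issues→A1
c17: I5 exec-done | I6 reads
c18: I5 writes R4
c19: I6 exec-done
c20: I6 writes R3
c21: I7 issues→A1
c22: I7 reads
c24: I7 exec-done
c25: I7 writes R1
c26: I8 issues→A1
c27: I8 reads
c29: I8 exec-done
c30: I8 writes R2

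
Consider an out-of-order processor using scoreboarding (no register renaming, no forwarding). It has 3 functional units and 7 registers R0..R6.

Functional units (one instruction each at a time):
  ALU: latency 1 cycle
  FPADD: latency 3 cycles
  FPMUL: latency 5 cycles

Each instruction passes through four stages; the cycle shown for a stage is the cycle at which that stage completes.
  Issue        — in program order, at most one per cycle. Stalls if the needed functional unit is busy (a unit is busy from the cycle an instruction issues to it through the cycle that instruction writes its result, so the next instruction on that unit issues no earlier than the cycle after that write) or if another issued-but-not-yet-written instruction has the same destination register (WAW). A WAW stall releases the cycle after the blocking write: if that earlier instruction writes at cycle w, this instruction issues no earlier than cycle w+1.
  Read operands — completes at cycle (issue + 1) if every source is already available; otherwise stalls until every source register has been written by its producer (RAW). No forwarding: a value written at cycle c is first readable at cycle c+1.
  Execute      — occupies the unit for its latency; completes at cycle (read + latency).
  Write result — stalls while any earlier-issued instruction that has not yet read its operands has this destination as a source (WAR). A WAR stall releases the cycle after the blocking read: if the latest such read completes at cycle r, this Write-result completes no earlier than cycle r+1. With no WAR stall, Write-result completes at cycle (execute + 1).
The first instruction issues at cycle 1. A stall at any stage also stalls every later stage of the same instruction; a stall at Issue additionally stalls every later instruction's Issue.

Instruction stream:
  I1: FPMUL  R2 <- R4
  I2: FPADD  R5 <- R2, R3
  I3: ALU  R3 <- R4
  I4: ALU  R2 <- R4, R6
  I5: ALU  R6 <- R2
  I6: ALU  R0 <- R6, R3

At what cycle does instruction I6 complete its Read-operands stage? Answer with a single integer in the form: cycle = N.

  I1 | 1 | 2 | 7 | 8
  I2 | 2 | 9 | 12 | 13   RAW R2: wait I1 write@8
  I3 | 3 | 4 | 5 | 10   WAR R3: wait I2 read@9
  I4 | 11 | 12 | 13 | 14   struct: ALU busy until I3 writes@10
  I5 | 15 | 16 | 17 | 18   struct: ALU busy until I4 writes@14
  I6 | 19 | 20 | 21 | 22   struct: ALU busy until I5 writes@18

cycle = 20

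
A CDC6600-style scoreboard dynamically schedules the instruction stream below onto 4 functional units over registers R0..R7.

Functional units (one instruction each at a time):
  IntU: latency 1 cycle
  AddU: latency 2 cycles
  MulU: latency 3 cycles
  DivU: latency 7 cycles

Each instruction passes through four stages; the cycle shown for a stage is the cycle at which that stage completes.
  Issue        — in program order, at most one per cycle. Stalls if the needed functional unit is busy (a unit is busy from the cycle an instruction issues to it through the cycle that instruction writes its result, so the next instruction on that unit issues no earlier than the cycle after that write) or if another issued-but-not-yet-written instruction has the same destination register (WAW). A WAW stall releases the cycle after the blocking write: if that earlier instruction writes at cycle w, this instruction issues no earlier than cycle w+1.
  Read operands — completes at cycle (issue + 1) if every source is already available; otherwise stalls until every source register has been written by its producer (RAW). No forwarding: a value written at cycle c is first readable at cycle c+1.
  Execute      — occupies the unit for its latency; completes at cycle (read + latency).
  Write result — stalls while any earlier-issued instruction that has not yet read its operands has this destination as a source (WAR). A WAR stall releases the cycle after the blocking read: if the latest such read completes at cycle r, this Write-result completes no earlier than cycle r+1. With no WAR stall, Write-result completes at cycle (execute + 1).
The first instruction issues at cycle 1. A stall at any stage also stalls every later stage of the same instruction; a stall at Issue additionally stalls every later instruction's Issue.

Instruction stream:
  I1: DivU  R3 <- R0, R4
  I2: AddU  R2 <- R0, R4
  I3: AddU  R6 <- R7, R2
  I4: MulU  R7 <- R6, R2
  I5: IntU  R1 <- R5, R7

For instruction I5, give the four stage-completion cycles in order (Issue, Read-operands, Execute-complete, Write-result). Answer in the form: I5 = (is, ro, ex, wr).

I1 -> (1, 2, 9, 10)
I2 -> (2, 3, 5, 6)
I3 -> (7, 8, 10, 11)  // struct: AddU busy until I2 writes@6
I4 -> (8, 12, 15, 16)  // RAW R6: wait I3 write@11
I5 -> (9, 17, 18, 19)  // RAW R7: wait I4 write@16

I5 = (9, 17, 18, 19)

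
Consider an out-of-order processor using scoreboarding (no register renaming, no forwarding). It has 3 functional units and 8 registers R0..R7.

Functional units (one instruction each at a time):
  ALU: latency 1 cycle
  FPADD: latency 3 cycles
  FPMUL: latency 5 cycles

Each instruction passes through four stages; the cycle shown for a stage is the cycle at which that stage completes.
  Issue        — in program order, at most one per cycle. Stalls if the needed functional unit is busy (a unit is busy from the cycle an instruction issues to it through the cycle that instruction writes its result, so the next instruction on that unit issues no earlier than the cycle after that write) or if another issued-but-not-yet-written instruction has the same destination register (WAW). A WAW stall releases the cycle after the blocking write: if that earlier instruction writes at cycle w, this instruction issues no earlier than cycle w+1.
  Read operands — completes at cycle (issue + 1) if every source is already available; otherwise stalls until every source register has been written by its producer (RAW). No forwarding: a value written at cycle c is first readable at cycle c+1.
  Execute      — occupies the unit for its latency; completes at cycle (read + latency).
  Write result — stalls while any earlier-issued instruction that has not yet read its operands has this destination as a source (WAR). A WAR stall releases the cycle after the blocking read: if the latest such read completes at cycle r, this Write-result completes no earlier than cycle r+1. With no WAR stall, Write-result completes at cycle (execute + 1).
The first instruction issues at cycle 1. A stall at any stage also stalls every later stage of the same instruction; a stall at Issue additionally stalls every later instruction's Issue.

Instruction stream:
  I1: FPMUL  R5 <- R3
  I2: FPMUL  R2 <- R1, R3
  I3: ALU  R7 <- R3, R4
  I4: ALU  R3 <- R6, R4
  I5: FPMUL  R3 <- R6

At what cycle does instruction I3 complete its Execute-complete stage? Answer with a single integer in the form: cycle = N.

I1  is:1  ro:2  ex:7  wr:8
I2  is:9  ro:10  ex:15  wr:16  — struct: FPMUL busy until I1 writes@8
I3  is:10  ro:11  ex:12  wr:13
I4  is:14  ro:15  ex:16  wr:17  — struct: ALU busy until I3 writes@13
I5  is:18  ro:19  ex:24  wr:25  — WAW R3: wait I4 write@17

cycle = 12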